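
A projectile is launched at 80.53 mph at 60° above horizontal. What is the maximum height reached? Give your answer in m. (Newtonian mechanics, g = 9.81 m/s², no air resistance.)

v₀ = 80.53 mph × 0.44704 = 36.0001 m/s
H = v₀² × sin²(θ) / (2g) = 36.0001² × sin(60°)² / (2 × 9.81) = 1296.01 × 0.75 / 19.62 = 49.54 m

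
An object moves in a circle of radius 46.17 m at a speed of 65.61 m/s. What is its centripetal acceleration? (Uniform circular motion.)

a_c = v²/r = 65.61²/46.17 = 4304.6721/46.17 = 93.24 m/s²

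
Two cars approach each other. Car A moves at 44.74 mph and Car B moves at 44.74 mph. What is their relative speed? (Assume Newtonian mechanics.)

v_rel = v_A + v_B = 44.74 + 44.74 = 89.48 mph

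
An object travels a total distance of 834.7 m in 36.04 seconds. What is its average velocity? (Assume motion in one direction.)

v_avg = Δd / Δt = 834.7 / 36.04 = 23.16 m/s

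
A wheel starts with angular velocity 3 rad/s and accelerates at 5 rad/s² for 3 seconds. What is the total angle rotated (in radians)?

θ = ω₀t + ½αt² = 3×3 + ½×5×3² = 31.5 rad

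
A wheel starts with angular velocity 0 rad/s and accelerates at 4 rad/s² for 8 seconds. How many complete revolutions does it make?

θ = ω₀t + ½αt² = 0×8 + ½×4×8² = 128.0 rad
Total revolutions = θ/(2π) = 128.0/(2π) = 20.37
Complete revolutions = ⌊20.37⌋ = 20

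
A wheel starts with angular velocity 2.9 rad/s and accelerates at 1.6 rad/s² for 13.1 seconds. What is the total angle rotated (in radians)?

θ = ω₀t + ½αt² = 2.9×13.1 + ½×1.6×13.1² = 175.28 rad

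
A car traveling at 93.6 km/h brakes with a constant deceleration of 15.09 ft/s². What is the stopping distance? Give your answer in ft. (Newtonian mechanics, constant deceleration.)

v₀ = 93.6 km/h × 0.2777777777777778 = 26.0 m/s
a = 15.09 ft/s² × 0.3048 = 4.59943 m/s²
d = v₀² / (2a) = 26.0² / (2 × 4.59943) = 676.0 / 9.19886 = 73.4874 m
d = 73.4874 m / 0.3048 = 241.1 ft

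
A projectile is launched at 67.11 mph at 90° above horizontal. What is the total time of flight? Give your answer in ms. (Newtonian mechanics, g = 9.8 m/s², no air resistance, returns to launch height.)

v₀ = 67.11 mph × 0.44704 = 30.0009 m/s
T = 2 × v₀ × sin(θ) / g = 2 × 30.0009 × sin(90°) / 9.8 = 2 × 30.0009 × 1.0 / 9.8 = 6.12263 s
T = 6.12263 s / 0.001 = 6123 ms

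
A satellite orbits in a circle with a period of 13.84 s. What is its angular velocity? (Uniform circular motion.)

ω = 2π/T = 2π/13.84 = 0.454 rad/s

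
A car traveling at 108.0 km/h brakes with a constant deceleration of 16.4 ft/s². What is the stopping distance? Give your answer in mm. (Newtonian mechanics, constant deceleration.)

v₀ = 108.0 km/h × 0.2777777777777778 = 30.0 m/s
a = 16.4 ft/s² × 0.3048 = 4.99872 m/s²
d = v₀² / (2a) = 30.0² / (2 × 4.99872) = 900.0 / 9.99744 = 90.023 m
d = 90.023 m / 0.001 = 90020 mm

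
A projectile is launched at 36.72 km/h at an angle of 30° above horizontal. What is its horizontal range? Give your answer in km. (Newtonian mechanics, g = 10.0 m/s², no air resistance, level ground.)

v₀ = 36.72 km/h × 0.2777777777777778 = 10.2 m/s
R = v₀² × sin(2θ) / g = 10.2² × sin(2 × 30°) / 10.0 = 104.04 × 0.866025 / 10.0 = 9.01012 m
R = 9.01012 m / 1000.0 = 0.00901 km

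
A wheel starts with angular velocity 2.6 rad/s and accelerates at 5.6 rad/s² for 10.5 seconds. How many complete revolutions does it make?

θ = ω₀t + ½αt² = 2.6×10.5 + ½×5.6×10.5² = 336.0 rad
Total revolutions = θ/(2π) = 336.0/(2π) = 53.48
Complete revolutions = ⌊53.48⌋ = 53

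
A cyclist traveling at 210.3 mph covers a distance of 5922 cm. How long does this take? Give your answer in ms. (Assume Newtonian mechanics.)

d = 5922 cm × 0.01 = 59.22 m
v = 210.3 mph × 0.44704 = 94.0125 m/s
t = d / v = 59.22 / 94.0125 = 0.629916 s
t = 0.629916 s / 0.001 = 629.9 ms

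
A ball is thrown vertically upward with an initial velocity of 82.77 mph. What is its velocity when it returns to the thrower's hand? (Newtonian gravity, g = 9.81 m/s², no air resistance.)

By conservation of energy (no air resistance), the ball returns to the throw height with the same speed as launch, but directed downward.
|v_ground| = v₀ = 82.77 mph
v_ground = 82.77 mph (downward)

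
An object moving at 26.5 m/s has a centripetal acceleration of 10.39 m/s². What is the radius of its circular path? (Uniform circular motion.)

r = v²/a_c = 26.5²/10.39 = 67.59 m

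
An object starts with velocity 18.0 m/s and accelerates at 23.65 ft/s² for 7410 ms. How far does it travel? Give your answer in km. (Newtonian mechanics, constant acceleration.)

a = 23.65 ft/s² × 0.3048 = 7.20852 m/s²
t = 7410 ms × 0.001 = 7.41 s
d = v₀ × t + ½ × a × t² = 18.0 × 7.41 + 0.5 × 7.20852 × 7.41² = 331.283 m
d = 331.283 m / 1000.0 = 0.3313 km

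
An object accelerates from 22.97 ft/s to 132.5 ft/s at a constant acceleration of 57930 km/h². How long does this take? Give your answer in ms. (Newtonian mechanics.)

v₀ = 22.97 ft/s × 0.3048 = 7.00126 m/s
v = 132.5 ft/s × 0.3048 = 40.386 m/s
a = 57930 km/h² × 7.716049382716049e-05 = 4.46991 m/s²
t = (v - v₀) / a = (40.386 - 7.00126) / 4.46991 = 7.46877 s
t = 7.46877 s / 0.001 = 7469 ms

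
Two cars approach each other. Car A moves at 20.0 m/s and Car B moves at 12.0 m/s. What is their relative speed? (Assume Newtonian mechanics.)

v_rel = v_A + v_B = 20.0 + 12.0 = 32.0 m/s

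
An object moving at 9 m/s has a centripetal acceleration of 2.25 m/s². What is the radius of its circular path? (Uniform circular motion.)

r = v²/a_c = 9²/2.25 = 36.0 m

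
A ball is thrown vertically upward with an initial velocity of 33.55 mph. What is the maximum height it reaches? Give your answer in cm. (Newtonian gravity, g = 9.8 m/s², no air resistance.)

v₀ = 33.55 mph × 0.44704 = 14.9982 m/s
h_max = v₀² / (2g) = 14.9982² / (2 × 9.8) = 224.946 / 19.6 = 11.4768 m
h_max = 11.4768 m / 0.01 = 1148 cm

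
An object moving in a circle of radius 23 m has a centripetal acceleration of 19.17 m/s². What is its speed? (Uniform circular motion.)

v = √(a_c × r) = √(19.17 × 23) = 21.0 m/s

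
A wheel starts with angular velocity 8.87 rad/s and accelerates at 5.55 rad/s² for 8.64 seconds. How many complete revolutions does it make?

θ = ω₀t + ½αt² = 8.87×8.64 + ½×5.55×8.64² = 283.78944 rad
Total revolutions = θ/(2π) = 283.78944/(2π) = 45.17
Complete revolutions = ⌊45.17⌋ = 45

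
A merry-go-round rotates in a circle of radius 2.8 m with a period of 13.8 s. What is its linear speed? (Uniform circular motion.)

v = 2πr/T = 2π×2.8/13.8 = 1.27 m/s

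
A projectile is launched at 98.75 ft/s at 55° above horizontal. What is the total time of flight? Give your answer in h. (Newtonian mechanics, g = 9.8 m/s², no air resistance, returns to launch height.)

v₀ = 98.75 ft/s × 0.3048 = 30.099 m/s
T = 2 × v₀ × sin(θ) / g = 2 × 30.099 × sin(55°) / 9.8 = 2 × 30.099 × 0.819152 / 9.8 = 5.03177 s
T = 5.03177 s / 3600.0 = 0.001398 h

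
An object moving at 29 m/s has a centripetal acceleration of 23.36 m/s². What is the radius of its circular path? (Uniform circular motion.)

r = v²/a_c = 29²/23.36 = 36.0 m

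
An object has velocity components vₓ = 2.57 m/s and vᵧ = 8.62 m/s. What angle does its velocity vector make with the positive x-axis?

θ = arctan(vᵧ/vₓ) = arctan(8.62/2.57) = 73.4°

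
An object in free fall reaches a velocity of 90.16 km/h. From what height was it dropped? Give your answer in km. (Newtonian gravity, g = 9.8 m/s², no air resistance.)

v = 90.16 km/h × 0.2777777777777778 = 25.0444 m/s
h = v² / (2g) = 25.0444² / (2 × 9.8) = 32.0011 m
h = 32.0011 m / 1000.0 = 0.032 km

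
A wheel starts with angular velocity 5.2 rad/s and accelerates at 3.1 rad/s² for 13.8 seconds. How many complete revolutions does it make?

θ = ω₀t + ½αt² = 5.2×13.8 + ½×3.1×13.8² = 366.942 rad
Total revolutions = θ/(2π) = 366.942/(2π) = 58.4
Complete revolutions = ⌊58.4⌋ = 58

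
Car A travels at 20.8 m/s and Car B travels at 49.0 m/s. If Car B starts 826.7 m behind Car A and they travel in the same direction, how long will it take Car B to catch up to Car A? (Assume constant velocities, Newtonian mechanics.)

Relative speed: v_rel = 49.0 - 20.8 = 28.2 m/s
Time to catch: t = d₀/v_rel = 826.7/28.2 = 29.32 s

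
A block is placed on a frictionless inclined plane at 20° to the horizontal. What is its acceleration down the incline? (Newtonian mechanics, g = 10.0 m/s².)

a = g sin(θ) = 10.0 × sin(20°) = 10.0 × 0.342 = 3.42 m/s²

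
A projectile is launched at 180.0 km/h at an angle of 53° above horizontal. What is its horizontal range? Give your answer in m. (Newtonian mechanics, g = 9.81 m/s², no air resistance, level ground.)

v₀ = 180.0 km/h × 0.2777777777777778 = 50.0 m/s
R = v₀² × sin(2θ) / g = 50.0² × sin(2 × 53°) / 9.81 = 2500.0 × 0.961262 / 9.81 = 245.0 m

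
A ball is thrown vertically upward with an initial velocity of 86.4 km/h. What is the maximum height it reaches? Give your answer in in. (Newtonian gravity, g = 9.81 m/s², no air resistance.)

v₀ = 86.4 km/h × 0.2777777777777778 = 24.0 m/s
h_max = v₀² / (2g) = 24.0² / (2 × 9.81) = 576.0 / 19.62 = 29.3578 m
h_max = 29.3578 m / 0.0254 = 1156 in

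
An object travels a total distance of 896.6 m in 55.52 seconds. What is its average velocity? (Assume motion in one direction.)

v_avg = Δd / Δt = 896.6 / 55.52 = 16.15 m/s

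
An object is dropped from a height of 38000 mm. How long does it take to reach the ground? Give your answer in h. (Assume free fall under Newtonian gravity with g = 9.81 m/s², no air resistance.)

h = 38000 mm × 0.001 = 38.0 m
t = √(2h/g) = √(2 × 38.0 / 9.81) = 2.78338 s
t = 2.78338 s / 3600.0 = 0.0007732 h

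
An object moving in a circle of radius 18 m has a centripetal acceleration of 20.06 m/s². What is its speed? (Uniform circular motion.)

v = √(a_c × r) = √(20.06 × 18) = 19.0 m/s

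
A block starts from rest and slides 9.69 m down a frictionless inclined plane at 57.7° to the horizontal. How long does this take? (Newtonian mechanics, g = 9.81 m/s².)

a = g sin(θ) = 9.81 × sin(57.7°) = 8.292 m/s²
t = √(2d/a) = √(2 × 9.69 / 8.292) = 1.53 s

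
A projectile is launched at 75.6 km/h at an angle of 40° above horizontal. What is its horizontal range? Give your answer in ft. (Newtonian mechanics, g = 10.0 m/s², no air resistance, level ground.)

v₀ = 75.6 km/h × 0.2777777777777778 = 21.0 m/s
R = v₀² × sin(2θ) / g = 21.0² × sin(2 × 40°) / 10.0 = 441.0 × 0.984808 / 10.0 = 43.43 m
R = 43.43 m / 0.3048 = 142.5 ft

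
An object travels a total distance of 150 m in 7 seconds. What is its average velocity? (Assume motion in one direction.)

v_avg = Δd / Δt = 150 / 7 = 21.43 m/s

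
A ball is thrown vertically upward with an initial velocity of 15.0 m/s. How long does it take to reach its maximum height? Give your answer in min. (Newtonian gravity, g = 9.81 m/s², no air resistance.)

t_up = v₀ / g = 15.0 / 9.81 = 1.52905 s
t_up = 1.52905 s / 60.0 = 0.02548 min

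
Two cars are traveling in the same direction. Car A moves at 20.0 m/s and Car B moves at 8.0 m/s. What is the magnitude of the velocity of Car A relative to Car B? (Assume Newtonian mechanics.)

v_rel = |v_A - v_B| = |20.0 - 8.0| = 12.0 m/s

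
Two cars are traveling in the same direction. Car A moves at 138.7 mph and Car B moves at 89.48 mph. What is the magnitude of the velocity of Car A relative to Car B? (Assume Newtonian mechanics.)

v_rel = |v_A - v_B| = |138.7 - 89.48| = 49.22 mph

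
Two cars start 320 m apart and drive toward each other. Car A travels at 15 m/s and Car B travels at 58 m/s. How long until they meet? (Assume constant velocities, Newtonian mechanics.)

Combined speed: v_combined = 15 + 58 = 73 m/s
Time to meet: t = d/v_combined = 320/73 = 4.38 s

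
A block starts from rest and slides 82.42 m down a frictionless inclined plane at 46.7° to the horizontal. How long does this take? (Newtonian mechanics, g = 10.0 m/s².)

a = g sin(θ) = 10.0 × sin(46.7°) = 7.2777 m/s²
t = √(2d/a) = √(2 × 82.42 / 7.2777) = 4.76 s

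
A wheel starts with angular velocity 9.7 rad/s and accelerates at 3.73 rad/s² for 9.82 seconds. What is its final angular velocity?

ω = ω₀ + αt = 9.7 + 3.73 × 9.82 = 46.33 rad/s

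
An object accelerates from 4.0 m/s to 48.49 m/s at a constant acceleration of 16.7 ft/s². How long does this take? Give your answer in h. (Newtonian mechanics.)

a = 16.7 ft/s² × 0.3048 = 5.09016 m/s²
t = (v - v₀) / a = (48.49 - 4.0) / 5.09016 = 8.74039 s
t = 8.74039 s / 3600.0 = 0.002428 h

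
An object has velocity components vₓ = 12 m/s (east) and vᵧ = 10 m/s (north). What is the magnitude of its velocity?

|v| = √(vₓ² + vᵧ²) = √(12² + 10²) = √(244) = 15.62 m/s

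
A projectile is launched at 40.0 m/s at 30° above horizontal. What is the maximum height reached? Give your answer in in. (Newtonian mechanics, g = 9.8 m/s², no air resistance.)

H = v₀² × sin²(θ) / (2g) = 40.0² × sin(30°)² / (2 × 9.8) = 1600.0 × 0.25 / 19.6 = 20.4082 m
H = 20.4082 m / 0.0254 = 803.5 in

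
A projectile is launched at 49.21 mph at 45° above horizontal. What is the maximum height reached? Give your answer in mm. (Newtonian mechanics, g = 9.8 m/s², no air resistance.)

v₀ = 49.21 mph × 0.44704 = 21.9988 m/s
H = v₀² × sin²(θ) / (2g) = 21.9988² × sin(45°)² / (2 × 9.8) = 483.947 × 0.5 / 19.6 = 12.3456 m
H = 12.3456 m / 0.001 = 12350 mm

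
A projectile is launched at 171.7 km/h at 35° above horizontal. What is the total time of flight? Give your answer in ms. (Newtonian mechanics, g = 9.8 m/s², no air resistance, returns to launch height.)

v₀ = 171.7 km/h × 0.2777777777777778 = 47.6944 m/s
T = 2 × v₀ × sin(θ) / g = 2 × 47.6944 × sin(35°) / 9.8 = 2 × 47.6944 × 0.573576 / 9.8 = 5.58293 s
T = 5.58293 s / 0.001 = 5583 ms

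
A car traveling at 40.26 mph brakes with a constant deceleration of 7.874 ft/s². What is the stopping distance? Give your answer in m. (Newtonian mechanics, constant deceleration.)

v₀ = 40.26 mph × 0.44704 = 17.9978 m/s
a = 7.874 ft/s² × 0.3048 = 2.4 m/s²
d = v₀² / (2a) = 17.9978² / (2 × 2.4) = 323.921 / 4.8 = 67.48 m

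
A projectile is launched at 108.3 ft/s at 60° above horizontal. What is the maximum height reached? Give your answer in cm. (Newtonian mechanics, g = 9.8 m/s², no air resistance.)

v₀ = 108.3 ft/s × 0.3048 = 33.0098 m/s
H = v₀² × sin²(θ) / (2g) = 33.0098² × sin(60°)² / (2 × 9.8) = 1089.65 × 0.75 / 19.6 = 41.6958 m
H = 41.6958 m / 0.01 = 4170 cm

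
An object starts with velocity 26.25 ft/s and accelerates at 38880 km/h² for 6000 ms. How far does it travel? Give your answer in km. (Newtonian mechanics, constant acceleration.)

v₀ = 26.25 ft/s × 0.3048 = 8.001 m/s
a = 38880 km/h² × 7.716049382716049e-05 = 3.0 m/s²
t = 6000 ms × 0.001 = 6.0 s
d = v₀ × t + ½ × a × t² = 8.001 × 6.0 + 0.5 × 3.0 × 6.0² = 102.006 m
d = 102.006 m / 1000.0 = 0.102 km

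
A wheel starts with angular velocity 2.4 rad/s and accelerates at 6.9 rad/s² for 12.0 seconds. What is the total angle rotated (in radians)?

θ = ω₀t + ½αt² = 2.4×12.0 + ½×6.9×12.0² = 525.6 rad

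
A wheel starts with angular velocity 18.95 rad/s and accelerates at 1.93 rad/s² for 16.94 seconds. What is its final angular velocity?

ω = ω₀ + αt = 18.95 + 1.93 × 16.94 = 51.64 rad/s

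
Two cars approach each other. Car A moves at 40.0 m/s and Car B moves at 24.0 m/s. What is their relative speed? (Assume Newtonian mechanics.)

v_rel = v_A + v_B = 40.0 + 24.0 = 64.0 m/s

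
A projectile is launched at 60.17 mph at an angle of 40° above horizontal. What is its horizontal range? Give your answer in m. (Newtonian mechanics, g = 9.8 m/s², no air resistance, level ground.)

v₀ = 60.17 mph × 0.44704 = 26.8984 m/s
R = v₀² × sin(2θ) / g = 26.8984² × sin(2 × 40°) / 9.8 = 723.524 × 0.984808 / 9.8 = 72.71 m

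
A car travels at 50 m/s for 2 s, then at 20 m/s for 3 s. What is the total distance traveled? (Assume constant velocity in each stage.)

d₁ = v₁t₁ = 50 × 2 = 100 m
d₂ = v₂t₂ = 20 × 3 = 60 m
d_total = 100 + 60 = 160 m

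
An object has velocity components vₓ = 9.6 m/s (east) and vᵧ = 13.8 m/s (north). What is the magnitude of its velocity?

|v| = √(vₓ² + vᵧ²) = √(9.6² + 13.8²) = √(282.6) = 16.81 m/s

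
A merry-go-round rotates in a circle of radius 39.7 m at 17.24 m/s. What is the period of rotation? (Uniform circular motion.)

T = 2πr/v = 2π×39.7/17.24 = 14.47 s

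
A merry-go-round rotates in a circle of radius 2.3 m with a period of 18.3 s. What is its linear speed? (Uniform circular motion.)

v = 2πr/T = 2π×2.3/18.3 = 0.79 m/s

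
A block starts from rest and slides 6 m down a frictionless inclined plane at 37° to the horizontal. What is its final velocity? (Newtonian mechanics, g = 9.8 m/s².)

a = g sin(θ) = 9.8 × sin(37°) = 5.8978 m/s²
v = √(2ad) = √(2 × 5.8978 × 6) = 8.41 m/s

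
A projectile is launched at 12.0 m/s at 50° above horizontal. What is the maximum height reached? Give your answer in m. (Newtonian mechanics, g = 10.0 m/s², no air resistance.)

H = v₀² × sin²(θ) / (2g) = 12.0² × sin(50°)² / (2 × 10.0) = 144.0 × 0.586824 / 20.0 = 4.225 m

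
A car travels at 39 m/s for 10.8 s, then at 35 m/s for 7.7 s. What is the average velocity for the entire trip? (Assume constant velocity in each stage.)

d₁ = v₁t₁ = 39 × 10.8 = 421.2 m
d₂ = v₂t₂ = 35 × 7.7 = 269.5 m
d_total = 690.7 m, t_total = 18.5 s
v_avg = d_total/t_total = 690.7/18.5 = 37.34 m/s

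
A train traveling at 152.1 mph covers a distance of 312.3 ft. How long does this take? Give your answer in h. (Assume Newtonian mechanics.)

d = 312.3 ft × 0.3048 = 95.189 m
v = 152.1 mph × 0.44704 = 67.9948 m/s
t = d / v = 95.189 / 67.9948 = 1.39995 s
t = 1.39995 s / 3600.0 = 0.0003889 h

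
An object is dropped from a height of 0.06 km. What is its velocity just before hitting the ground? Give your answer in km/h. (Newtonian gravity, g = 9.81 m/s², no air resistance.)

h = 0.06 km × 1000.0 = 60.0 m
v = √(2gh) = √(2 × 9.81 × 60.0) = 34.3103 m/s
v = 34.3103 m/s / 0.2777777777777778 = 123.5 km/h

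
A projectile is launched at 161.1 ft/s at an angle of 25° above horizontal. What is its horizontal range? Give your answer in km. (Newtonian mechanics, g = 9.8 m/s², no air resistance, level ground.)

v₀ = 161.1 ft/s × 0.3048 = 49.1033 m/s
R = v₀² × sin(2θ) / g = 49.1033² × sin(2 × 25°) / 9.8 = 2411.13 × 0.766044 / 9.8 = 188.473 m
R = 188.473 m / 1000.0 = 0.1885 km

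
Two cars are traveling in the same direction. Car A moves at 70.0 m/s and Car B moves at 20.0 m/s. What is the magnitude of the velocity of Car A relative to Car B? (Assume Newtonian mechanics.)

v_rel = |v_A - v_B| = |70.0 - 20.0| = 50.0 m/s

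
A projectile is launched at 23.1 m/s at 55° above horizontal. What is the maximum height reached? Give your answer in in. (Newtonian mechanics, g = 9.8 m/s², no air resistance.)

H = v₀² × sin²(θ) / (2g) = 23.1² × sin(55°)² / (2 × 9.8) = 533.61 × 0.67101 / 19.6 = 18.2682 m
H = 18.2682 m / 0.0254 = 719.2 in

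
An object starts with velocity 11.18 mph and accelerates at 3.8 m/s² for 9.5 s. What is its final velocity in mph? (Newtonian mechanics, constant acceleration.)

v₀ = 11.18 mph × 0.44704 = 4.99791 m/s
v = v₀ + a × t = 4.99791 + 3.8 × 9.5 = 41.0979 m/s
v = 41.0979 m/s / 0.44704 = 91.93 mph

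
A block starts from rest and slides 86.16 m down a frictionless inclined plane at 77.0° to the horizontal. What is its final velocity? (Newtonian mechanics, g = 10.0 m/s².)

a = g sin(θ) = 10.0 × sin(77.0°) = 9.7437 m/s²
v = √(2ad) = √(2 × 9.7437 × 86.16) = 40.98 m/s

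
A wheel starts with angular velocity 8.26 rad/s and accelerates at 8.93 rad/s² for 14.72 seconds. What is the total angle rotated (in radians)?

θ = ω₀t + ½αt² = 8.26×14.72 + ½×8.93×14.72² = 1089.06 rad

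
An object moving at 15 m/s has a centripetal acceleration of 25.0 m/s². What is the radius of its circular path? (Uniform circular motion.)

r = v²/a_c = 15²/25.0 = 9.0 m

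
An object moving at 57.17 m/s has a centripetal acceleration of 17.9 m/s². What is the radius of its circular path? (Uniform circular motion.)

r = v²/a_c = 57.17²/17.9 = 182.59 m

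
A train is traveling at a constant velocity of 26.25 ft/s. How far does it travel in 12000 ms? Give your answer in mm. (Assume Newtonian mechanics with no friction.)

v = 26.25 ft/s × 0.3048 = 8.001 m/s
t = 12000 ms × 0.001 = 12.0 s
d = v × t = 8.001 × 12.0 = 96.012 m
d = 96.012 m / 0.001 = 96010 mm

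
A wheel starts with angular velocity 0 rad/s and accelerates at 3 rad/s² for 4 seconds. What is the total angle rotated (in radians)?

θ = ω₀t + ½αt² = 0×4 + ½×3×4² = 24.0 rad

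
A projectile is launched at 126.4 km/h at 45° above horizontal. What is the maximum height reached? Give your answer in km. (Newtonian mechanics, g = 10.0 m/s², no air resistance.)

v₀ = 126.4 km/h × 0.2777777777777778 = 35.1111 m/s
H = v₀² × sin²(θ) / (2g) = 35.1111² × sin(45°)² / (2 × 10.0) = 1232.79 × 0.5 / 20.0 = 30.8197 m
H = 30.8197 m / 1000.0 = 0.03082 km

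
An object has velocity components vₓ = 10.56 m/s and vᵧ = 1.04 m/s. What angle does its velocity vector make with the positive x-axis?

θ = arctan(vᵧ/vₓ) = arctan(1.04/10.56) = 5.62°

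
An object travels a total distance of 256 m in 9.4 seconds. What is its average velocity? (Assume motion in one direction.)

v_avg = Δd / Δt = 256 / 9.4 = 27.23 m/s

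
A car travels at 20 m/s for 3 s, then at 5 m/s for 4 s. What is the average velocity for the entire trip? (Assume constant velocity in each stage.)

d₁ = v₁t₁ = 20 × 3 = 60 m
d₂ = v₂t₂ = 5 × 4 = 20 m
d_total = 80 m, t_total = 7 s
v_avg = d_total/t_total = 80/7 = 11.43 m/s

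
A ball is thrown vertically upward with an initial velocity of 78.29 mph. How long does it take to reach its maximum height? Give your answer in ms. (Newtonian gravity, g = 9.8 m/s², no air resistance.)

v₀ = 78.29 mph × 0.44704 = 34.9988 m/s
t_up = v₀ / g = 34.9988 / 9.8 = 3.57131 s
t_up = 3.57131 s / 0.001 = 3571 ms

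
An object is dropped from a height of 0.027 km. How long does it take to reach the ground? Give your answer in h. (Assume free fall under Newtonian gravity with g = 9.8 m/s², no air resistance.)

h = 0.027 km × 1000.0 = 27.0 m
t = √(2h/g) = √(2 × 27.0 / 9.8) = 2.347382 s
t = 2.347382 s / 3600.0 = 0.0006521 h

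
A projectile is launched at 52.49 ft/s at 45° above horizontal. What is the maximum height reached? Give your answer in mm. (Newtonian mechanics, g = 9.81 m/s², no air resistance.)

v₀ = 52.49 ft/s × 0.3048 = 15.999 m/s
H = v₀² × sin²(θ) / (2g) = 15.999² × sin(45°)² / (2 × 9.81) = 255.968 × 0.5 / 19.62 = 6.52314 m
H = 6.52314 m / 0.001 = 6523 mm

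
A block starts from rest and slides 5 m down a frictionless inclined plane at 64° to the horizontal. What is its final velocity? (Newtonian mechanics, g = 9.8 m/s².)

a = g sin(θ) = 9.8 × sin(64°) = 8.8082 m/s²
v = √(2ad) = √(2 × 8.8082 × 5) = 9.39 m/s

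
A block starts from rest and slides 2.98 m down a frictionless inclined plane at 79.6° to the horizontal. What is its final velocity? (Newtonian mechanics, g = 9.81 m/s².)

a = g sin(θ) = 9.81 × sin(79.6°) = 9.6488 m/s²
v = √(2ad) = √(2 × 9.6488 × 2.98) = 7.58 m/s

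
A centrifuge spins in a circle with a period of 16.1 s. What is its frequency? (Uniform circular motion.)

f = 1/T = 1/16.1 = 0.0621 Hz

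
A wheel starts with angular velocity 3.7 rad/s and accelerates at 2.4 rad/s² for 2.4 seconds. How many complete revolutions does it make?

θ = ω₀t + ½αt² = 3.7×2.4 + ½×2.4×2.4² = 15.792 rad
Total revolutions = θ/(2π) = 15.792/(2π) = 2.51
Complete revolutions = ⌊2.51⌋ = 2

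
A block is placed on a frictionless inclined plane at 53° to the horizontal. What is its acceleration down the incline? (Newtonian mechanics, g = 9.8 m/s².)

a = g sin(θ) = 9.8 × sin(53°) = 9.8 × 0.7986 = 7.83 m/s²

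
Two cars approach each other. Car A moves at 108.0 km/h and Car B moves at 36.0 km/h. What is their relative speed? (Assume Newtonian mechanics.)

v_rel = v_A + v_B = 108.0 + 36.0 = 144.0 km/h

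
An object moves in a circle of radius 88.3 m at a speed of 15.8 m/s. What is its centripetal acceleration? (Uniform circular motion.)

a_c = v²/r = 15.8²/88.3 = 249.64/88.3 = 2.83 m/s²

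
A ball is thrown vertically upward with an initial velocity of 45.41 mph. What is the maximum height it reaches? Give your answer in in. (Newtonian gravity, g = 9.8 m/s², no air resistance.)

v₀ = 45.41 mph × 0.44704 = 20.3001 m/s
h_max = v₀² / (2g) = 20.3001² / (2 × 9.8) = 412.094 / 19.6 = 21.0252 m
h_max = 21.0252 m / 0.0254 = 827.8 in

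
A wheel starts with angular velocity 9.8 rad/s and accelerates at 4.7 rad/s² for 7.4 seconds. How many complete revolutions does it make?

θ = ω₀t + ½αt² = 9.8×7.4 + ½×4.7×7.4² = 201.206 rad
Total revolutions = θ/(2π) = 201.206/(2π) = 32.02
Complete revolutions = ⌊32.02⌋ = 32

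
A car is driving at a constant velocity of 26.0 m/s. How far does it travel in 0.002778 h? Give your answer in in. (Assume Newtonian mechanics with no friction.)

t = 0.002778 h × 3600.0 = 10.0008 s
d = v × t = 26.0 × 10.0008 = 260.021 m
d = 260.021 m / 0.0254 = 10240 in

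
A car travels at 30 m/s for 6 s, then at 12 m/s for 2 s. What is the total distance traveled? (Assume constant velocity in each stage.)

d₁ = v₁t₁ = 30 × 6 = 180 m
d₂ = v₂t₂ = 12 × 2 = 24 m
d_total = 180 + 24 = 204 m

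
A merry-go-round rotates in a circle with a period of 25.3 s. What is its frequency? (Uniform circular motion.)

f = 1/T = 1/25.3 = 0.0395 Hz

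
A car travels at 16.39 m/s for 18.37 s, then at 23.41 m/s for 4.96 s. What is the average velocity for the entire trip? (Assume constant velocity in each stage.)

d₁ = v₁t₁ = 16.39 × 18.37 = 301.0843 m
d₂ = v₂t₂ = 23.41 × 4.96 = 116.1136 m
d_total = 417.1979 m, t_total = 23.33 s
v_avg = d_total/t_total = 417.1979/23.33 = 17.88 m/s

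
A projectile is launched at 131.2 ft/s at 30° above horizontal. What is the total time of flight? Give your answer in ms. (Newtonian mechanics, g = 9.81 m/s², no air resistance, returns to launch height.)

v₀ = 131.2 ft/s × 0.3048 = 39.9898 m/s
T = 2 × v₀ × sin(θ) / g = 2 × 39.9898 × sin(30°) / 9.81 = 2 × 39.9898 × 0.5 / 9.81 = 4.07643 s
T = 4.07643 s / 0.001 = 4076 ms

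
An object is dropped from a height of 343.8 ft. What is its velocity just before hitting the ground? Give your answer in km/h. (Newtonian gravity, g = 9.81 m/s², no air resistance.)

h = 343.8 ft × 0.3048 = 104.79 m
v = √(2gh) = √(2 × 9.81 × 104.79) = 45.3429 m/s
v = 45.3429 m/s / 0.2777777777777778 = 163.2 km/h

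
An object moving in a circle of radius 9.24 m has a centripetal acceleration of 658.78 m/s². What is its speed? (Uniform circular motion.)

v = √(a_c × r) = √(658.78 × 9.24) = 78.02 m/s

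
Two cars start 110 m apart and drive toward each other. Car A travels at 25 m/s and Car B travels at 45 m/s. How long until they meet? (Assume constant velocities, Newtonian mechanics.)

Combined speed: v_combined = 25 + 45 = 70 m/s
Time to meet: t = d/v_combined = 110/70 = 1.57 s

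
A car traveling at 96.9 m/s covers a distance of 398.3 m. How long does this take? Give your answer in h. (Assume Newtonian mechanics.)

t = d / v = 398.3 / 96.9 = 4.11042 s
t = 4.11042 s / 3600.0 = 0.001142 h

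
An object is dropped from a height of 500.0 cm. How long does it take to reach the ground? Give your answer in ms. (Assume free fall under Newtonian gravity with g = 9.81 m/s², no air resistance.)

h = 500.0 cm × 0.01 = 5.0 m
t = √(2h/g) = √(2 × 5.0 / 9.81) = 1.00964 s
t = 1.00964 s / 0.001 = 1010 ms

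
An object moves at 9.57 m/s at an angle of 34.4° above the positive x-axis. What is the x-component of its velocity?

vₓ = v cos(θ) = 9.57 × cos(34.4°) = 7.9 m/s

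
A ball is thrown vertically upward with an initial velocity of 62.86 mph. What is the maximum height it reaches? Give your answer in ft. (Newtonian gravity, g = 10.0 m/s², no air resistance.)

v₀ = 62.86 mph × 0.44704 = 28.1009 m/s
h_max = v₀² / (2g) = 28.1009² / (2 × 10.0) = 789.661 / 20.0 = 39.483 m
h_max = 39.483 m / 0.3048 = 129.5 ft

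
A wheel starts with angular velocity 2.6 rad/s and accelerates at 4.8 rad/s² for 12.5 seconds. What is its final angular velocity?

ω = ω₀ + αt = 2.6 + 4.8 × 12.5 = 62.6 rad/s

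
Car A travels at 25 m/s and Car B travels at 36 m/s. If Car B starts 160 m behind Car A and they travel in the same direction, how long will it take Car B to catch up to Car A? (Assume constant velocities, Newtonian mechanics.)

Relative speed: v_rel = 36 - 25 = 11 m/s
Time to catch: t = d₀/v_rel = 160/11 = 14.55 s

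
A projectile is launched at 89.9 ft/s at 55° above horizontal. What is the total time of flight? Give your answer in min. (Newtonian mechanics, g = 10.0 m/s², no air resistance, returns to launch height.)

v₀ = 89.9 ft/s × 0.3048 = 27.4015 m/s
T = 2 × v₀ × sin(θ) / g = 2 × 27.4015 × sin(55°) / 10.0 = 2 × 27.4015 × 0.819152 / 10.0 = 4.4892 s
T = 4.4892 s / 60.0 = 0.07482 min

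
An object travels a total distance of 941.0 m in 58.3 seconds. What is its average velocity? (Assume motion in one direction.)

v_avg = Δd / Δt = 941.0 / 58.3 = 16.14 m/s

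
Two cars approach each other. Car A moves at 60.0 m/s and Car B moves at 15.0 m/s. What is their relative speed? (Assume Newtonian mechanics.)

v_rel = v_A + v_B = 60.0 + 15.0 = 75.0 m/s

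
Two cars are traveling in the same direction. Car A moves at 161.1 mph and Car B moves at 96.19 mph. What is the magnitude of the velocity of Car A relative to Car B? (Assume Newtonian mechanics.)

v_rel = |v_A - v_B| = |161.1 - 96.19| = 64.91 mph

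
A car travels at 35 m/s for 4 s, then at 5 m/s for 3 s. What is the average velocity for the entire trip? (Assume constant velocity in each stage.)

d₁ = v₁t₁ = 35 × 4 = 140 m
d₂ = v₂t₂ = 5 × 3 = 15 m
d_total = 155 m, t_total = 7 s
v_avg = d_total/t_total = 155/7 = 22.14 m/s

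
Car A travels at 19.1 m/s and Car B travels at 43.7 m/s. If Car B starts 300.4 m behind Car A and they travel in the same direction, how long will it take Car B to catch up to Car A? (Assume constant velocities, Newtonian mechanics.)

Relative speed: v_rel = 43.7 - 19.1 = 24.6 m/s
Time to catch: t = d₀/v_rel = 300.4/24.6 = 12.21 s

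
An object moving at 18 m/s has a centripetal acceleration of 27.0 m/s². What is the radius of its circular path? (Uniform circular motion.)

r = v²/a_c = 18²/27.0 = 12.0 m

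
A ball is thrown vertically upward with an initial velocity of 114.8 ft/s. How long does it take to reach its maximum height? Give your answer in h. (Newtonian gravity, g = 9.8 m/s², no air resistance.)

v₀ = 114.8 ft/s × 0.3048 = 34.991 m/s
t_up = v₀ / g = 34.991 / 9.8 = 3.57051 s
t_up = 3.57051 s / 3600.0 = 0.0009918 h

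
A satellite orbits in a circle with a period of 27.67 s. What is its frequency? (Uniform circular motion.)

f = 1/T = 1/27.67 = 0.0361 Hz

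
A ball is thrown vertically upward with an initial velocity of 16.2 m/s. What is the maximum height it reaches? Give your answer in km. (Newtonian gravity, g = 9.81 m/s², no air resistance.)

h_max = v₀² / (2g) = 16.2² / (2 × 9.81) = 262.44 / 19.62 = 13.3761 m
h_max = 13.3761 m / 1000.0 = 0.01338 km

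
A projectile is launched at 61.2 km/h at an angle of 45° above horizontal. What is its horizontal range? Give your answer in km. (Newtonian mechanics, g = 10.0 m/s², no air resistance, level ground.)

v₀ = 61.2 km/h × 0.2777777777777778 = 17.0 m/s
R = v₀² × sin(2θ) / g = 17.0² × sin(2 × 45°) / 10.0 = 289.0 × 1.0 / 10.0 = 28.9 m
R = 28.9 m / 1000.0 = 0.0289 km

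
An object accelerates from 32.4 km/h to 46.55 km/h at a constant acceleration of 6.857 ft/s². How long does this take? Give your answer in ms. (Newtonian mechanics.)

v₀ = 32.4 km/h × 0.2777777777777778 = 9.0 m/s
v = 46.55 km/h × 0.2777777777777778 = 12.9306 m/s
a = 6.857 ft/s² × 0.3048 = 2.09001 m/s²
t = (v - v₀) / a = (12.9306 - 9.0) / 2.09001 = 1.88066 s
t = 1.88066 s / 0.001 = 1881 ms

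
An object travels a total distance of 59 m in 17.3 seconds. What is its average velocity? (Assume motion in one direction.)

v_avg = Δd / Δt = 59 / 17.3 = 3.41 m/s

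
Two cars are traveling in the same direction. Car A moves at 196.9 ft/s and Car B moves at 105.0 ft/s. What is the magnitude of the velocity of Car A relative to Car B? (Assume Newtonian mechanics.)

v_rel = |v_A - v_B| = |196.9 - 105.0| = 91.9 ft/s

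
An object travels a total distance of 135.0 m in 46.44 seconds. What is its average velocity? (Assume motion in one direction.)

v_avg = Δd / Δt = 135.0 / 46.44 = 2.91 m/s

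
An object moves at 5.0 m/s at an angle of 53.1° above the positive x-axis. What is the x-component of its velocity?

vₓ = v cos(θ) = 5.0 × cos(53.1°) = 3.0 m/s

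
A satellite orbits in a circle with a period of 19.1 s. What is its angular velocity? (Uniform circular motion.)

ω = 2π/T = 2π/19.1 = 0.329 rad/s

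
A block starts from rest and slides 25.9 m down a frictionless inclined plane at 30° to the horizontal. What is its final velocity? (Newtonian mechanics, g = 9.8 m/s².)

a = g sin(θ) = 9.8 × sin(30°) = 4.9 m/s²
v = √(2ad) = √(2 × 4.9 × 25.9) = 15.93 m/s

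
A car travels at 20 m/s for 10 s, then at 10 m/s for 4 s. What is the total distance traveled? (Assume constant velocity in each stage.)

d₁ = v₁t₁ = 20 × 10 = 200 m
d₂ = v₂t₂ = 10 × 4 = 40 m
d_total = 200 + 40 = 240 m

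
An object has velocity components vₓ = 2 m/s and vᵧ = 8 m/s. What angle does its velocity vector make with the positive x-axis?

θ = arctan(vᵧ/vₓ) = arctan(8/2) = 75.96°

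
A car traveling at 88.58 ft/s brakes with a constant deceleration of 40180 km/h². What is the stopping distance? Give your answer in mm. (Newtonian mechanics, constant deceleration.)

v₀ = 88.58 ft/s × 0.3048 = 26.9992 m/s
a = 40180 km/h² × 7.716049382716049e-05 = 3.10031 m/s²
d = v₀² / (2a) = 26.9992² / (2 × 3.10031) = 728.957 / 6.20062 = 117.562 m
d = 117.562 m / 0.001 = 117600 mm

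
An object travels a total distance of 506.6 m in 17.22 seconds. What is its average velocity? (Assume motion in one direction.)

v_avg = Δd / Δt = 506.6 / 17.22 = 29.42 m/s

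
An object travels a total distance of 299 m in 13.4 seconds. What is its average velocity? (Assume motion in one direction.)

v_avg = Δd / Δt = 299 / 13.4 = 22.31 m/s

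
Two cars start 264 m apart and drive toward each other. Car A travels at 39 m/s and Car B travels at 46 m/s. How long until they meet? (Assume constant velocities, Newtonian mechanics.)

Combined speed: v_combined = 39 + 46 = 85 m/s
Time to meet: t = d/v_combined = 264/85 = 3.11 s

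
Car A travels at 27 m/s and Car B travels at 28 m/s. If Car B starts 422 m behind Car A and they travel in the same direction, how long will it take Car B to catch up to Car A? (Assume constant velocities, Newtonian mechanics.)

Relative speed: v_rel = 28 - 27 = 1 m/s
Time to catch: t = d₀/v_rel = 422/1 = 422.0 s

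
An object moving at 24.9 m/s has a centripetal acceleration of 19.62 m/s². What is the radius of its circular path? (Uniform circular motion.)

r = v²/a_c = 24.9²/19.62 = 31.6 m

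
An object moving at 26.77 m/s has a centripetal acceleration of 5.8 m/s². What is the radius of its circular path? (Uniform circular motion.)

r = v²/a_c = 26.77²/5.8 = 123.56 m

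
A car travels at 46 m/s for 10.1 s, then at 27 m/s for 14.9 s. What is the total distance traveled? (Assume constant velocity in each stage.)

d₁ = v₁t₁ = 46 × 10.1 = 464.6 m
d₂ = v₂t₂ = 27 × 14.9 = 402.3 m
d_total = 464.6 + 402.3 = 866.9 m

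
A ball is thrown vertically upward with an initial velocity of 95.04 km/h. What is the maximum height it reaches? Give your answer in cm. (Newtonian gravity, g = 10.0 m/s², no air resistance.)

v₀ = 95.04 km/h × 0.2777777777777778 = 26.4 m/s
h_max = v₀² / (2g) = 26.4² / (2 × 10.0) = 696.96 / 20.0 = 34.848 m
h_max = 34.848 m / 0.01 = 3485 cm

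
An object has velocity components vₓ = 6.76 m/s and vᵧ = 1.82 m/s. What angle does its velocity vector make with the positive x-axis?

θ = arctan(vᵧ/vₓ) = arctan(1.82/6.76) = 15.07°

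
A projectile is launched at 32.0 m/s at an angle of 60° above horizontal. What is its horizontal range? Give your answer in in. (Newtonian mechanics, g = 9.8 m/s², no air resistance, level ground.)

R = v₀² × sin(2θ) / g = 32.0² × sin(2 × 60°) / 9.8 = 1024.0 × 0.866025 / 9.8 = 90.4908 m
R = 90.4908 m / 0.0254 = 3563 in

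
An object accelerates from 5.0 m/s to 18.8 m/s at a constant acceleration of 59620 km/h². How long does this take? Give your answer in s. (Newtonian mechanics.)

a = 59620 km/h² × 7.716049382716049e-05 = 4.60031 m/s²
t = (v - v₀) / a = (18.8 - 5.0) / 4.60031 = 3.0 s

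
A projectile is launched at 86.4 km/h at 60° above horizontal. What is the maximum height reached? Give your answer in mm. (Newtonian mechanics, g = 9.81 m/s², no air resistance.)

v₀ = 86.4 km/h × 0.2777777777777778 = 24.0 m/s
H = v₀² × sin²(θ) / (2g) = 24.0² × sin(60°)² / (2 × 9.81) = 576.0 × 0.75 / 19.62 = 22.0183 m
H = 22.0183 m / 0.001 = 22020 mm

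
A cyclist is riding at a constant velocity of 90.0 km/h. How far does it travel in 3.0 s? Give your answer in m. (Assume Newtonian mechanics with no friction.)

v = 90.0 km/h × 0.2777777777777778 = 25.0 m/s
d = v × t = 25.0 × 3.0 = 75.0 m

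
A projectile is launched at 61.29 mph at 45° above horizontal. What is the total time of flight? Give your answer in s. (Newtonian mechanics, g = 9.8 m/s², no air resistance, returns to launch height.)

v₀ = 61.29 mph × 0.44704 = 27.3991 m/s
T = 2 × v₀ × sin(θ) / g = 2 × 27.3991 × sin(45°) / 9.8 = 2 × 27.3991 × 0.707107 / 9.8 = 3.954 s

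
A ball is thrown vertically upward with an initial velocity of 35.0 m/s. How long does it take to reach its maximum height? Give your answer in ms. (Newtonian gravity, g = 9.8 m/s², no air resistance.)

t_up = v₀ / g = 35.0 / 9.8 = 3.57143 s
t_up = 3.57143 s / 0.001 = 3571 ms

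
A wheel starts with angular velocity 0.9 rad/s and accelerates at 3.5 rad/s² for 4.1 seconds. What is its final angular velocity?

ω = ω₀ + αt = 0.9 + 3.5 × 4.1 = 15.25 rad/s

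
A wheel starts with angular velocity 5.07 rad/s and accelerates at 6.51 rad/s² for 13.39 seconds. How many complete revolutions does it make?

θ = ω₀t + ½αt² = 5.07×13.39 + ½×6.51×13.39² = 651.4830855 rad
Total revolutions = θ/(2π) = 651.4830855/(2π) = 103.69
Complete revolutions = ⌊103.69⌋ = 103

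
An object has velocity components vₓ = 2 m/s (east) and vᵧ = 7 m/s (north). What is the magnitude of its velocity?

|v| = √(vₓ² + vᵧ²) = √(2² + 7²) = √(53) = 7.28 m/s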